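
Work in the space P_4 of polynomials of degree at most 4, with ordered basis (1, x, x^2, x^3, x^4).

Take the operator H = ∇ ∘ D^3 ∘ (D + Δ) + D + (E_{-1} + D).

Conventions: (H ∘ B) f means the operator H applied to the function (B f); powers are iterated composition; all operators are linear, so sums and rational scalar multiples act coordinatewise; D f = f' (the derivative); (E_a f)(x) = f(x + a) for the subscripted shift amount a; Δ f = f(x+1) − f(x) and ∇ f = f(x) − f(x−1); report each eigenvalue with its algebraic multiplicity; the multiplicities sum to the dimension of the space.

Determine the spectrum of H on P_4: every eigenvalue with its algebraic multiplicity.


λ = 1 (multiplicity 5)

image of 1: 1
image of x: x + 1
image of x^2: x^2 + 2x + 1
image of x^3: x^3 + 3x^2 + 3x - 1
image of x^4: x^4 + 4x^3 + 6x^2 - 4x + 1
the matrix is upper triangular; its diagonal is (1, 1, 1, 1, 1)
for a triangular matrix the eigenvalues are the diagonal entries, with algebraic multiplicity their repetition count


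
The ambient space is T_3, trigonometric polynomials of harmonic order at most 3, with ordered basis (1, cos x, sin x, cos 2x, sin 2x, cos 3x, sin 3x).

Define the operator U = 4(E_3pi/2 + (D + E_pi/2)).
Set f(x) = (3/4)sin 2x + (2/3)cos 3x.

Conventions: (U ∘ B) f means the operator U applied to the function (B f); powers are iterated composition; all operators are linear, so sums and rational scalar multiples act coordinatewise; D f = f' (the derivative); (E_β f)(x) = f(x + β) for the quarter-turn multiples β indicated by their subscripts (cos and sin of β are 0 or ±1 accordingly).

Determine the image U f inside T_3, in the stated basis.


the result is g(x) = 6cos 2x - 6sin 2x - 8sin 3x

E_3pi/2 f = -(3/4)sin 2x - (2/3)sin 3x
D f = (3/2)cos 2x - 2sin 3x
E_pi/2 f = -(3/4)sin 2x + (2/3)sin 3x
(D + E_pi/2) f = (3/2)cos 2x - (3/4)sin 2x - (4/3)sin 3x
(E_3pi/2 + (D + E_pi/2)) f = (3/2)cos 2x - (3/2)sin 2x - 2sin 3x
(4(E_3pi/2 + (D + E_pi/2))) f = 6cos 2x - 6sin 2x - 8sin 3x


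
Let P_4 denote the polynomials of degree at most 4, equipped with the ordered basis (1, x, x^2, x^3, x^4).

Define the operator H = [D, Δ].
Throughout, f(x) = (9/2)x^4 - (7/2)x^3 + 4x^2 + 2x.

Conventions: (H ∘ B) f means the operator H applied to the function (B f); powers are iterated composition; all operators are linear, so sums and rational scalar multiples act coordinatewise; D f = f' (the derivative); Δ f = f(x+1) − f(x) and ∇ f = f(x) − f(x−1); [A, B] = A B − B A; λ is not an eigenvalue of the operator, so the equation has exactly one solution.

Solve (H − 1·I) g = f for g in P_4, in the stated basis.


g(x) = -(9/2)x^4 + (7/2)x^3 - 4x^2 - 2x

write g with unknown coordinates in the stated basis and equate coefficients in (H − 1·I) g = f
solving from the highest basis element down gives g = -(9/2)x^4 + (7/2)x^3 - 4x^2 - 2x
check: H g = 0
so H g − 1·g = (9/2)x^4 - (7/2)x^3 + 4x^2 + 2x = f ✓


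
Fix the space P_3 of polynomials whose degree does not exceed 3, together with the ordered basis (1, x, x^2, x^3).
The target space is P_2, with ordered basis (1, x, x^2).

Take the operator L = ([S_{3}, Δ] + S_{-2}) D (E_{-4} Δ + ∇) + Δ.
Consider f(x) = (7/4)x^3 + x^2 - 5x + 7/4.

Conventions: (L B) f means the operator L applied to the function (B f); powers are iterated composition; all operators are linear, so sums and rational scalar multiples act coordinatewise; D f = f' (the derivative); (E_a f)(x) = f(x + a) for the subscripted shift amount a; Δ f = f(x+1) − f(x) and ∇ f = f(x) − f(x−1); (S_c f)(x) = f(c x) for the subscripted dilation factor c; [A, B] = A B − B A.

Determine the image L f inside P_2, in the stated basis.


the result is g(x) = (21/4)x^2 - (139/4)x - 329/4

Δ f = (21/4)x^2 + (29/4)x - 9/4
E_{-4} Δ f = (21/4)x^2 - (139/4)x + 211/4
∇ f = (21/4)x^2 - (13/4)x - 17/4
(E_{-4} Δ + ∇) f = (21/2)x^2 - 38x + 97/2
D (E_{-4} Δ + ∇) f = 21x - 38
Δ D (E_{-4} Δ + ∇) f = 21
S_{3} Δ D (E_{-4} Δ + ∇) f = 21
S_{3} D (E_{-4} Δ + ∇) f = 63x - 38
Δ S_{3} D (E_{-4} Δ + ∇) f = 63
[S_{3}, Δ] D (E_{-4} Δ + ∇) f = -42
S_{-2} D (E_{-4} Δ + ∇) f = -42x - 38
([S_{3}, Δ] + S_{-2}) D (E_{-4} Δ + ∇) f = -42x - 80
Δ f = (21/4)x^2 + (29/4)x - 9/4
(([S_{3}, Δ] + S_{-2}) D (E_{-4} Δ + ∇) + Δ) f = (21/4)x^2 - (139/4)x - 329/4


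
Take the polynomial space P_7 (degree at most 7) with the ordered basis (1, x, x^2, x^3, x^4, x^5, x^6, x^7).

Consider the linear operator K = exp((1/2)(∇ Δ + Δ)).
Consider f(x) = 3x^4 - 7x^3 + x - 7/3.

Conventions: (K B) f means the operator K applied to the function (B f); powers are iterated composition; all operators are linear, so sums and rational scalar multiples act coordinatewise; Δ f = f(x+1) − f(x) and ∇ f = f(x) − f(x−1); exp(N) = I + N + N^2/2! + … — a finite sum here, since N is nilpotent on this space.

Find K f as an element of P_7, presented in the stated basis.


the result is g(x) = 3x^4 - x^3 + 21x^2 - (5/4)x + 611/48

order-1 term: 6x^3 + (33/2)x^2 - (51/2)x + 3/2
order-2 term: (9/2)x^2 + (87/4)x + 15/2
order-3 term: (3/2)x + 47/8
order-4 term: 3/16
the series for exp((1/2)(∇ Δ + Δ)) f terminates at order 4
exp((1/2)(∇ Δ + Δ)) f = 3x^4 - x^3 + 21x^2 - (5/4)x + 611/48


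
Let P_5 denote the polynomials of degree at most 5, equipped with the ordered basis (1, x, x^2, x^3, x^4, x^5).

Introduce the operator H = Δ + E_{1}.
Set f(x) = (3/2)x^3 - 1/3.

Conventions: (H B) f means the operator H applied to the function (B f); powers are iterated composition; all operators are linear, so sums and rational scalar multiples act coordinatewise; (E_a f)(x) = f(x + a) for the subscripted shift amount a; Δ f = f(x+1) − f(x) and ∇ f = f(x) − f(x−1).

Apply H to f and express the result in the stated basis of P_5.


Δ f = (9/2)x^2 + (9/2)x + 3/2
E_{1} f = (3/2)x^3 + (9/2)x^2 + (9/2)x + 7/6
(Δ + E_{1}) f = (3/2)x^3 + 9x^2 + 9x + 8/3

the image equals g(x) = (3/2)x^3 + 9x^2 + 9x + 8/3


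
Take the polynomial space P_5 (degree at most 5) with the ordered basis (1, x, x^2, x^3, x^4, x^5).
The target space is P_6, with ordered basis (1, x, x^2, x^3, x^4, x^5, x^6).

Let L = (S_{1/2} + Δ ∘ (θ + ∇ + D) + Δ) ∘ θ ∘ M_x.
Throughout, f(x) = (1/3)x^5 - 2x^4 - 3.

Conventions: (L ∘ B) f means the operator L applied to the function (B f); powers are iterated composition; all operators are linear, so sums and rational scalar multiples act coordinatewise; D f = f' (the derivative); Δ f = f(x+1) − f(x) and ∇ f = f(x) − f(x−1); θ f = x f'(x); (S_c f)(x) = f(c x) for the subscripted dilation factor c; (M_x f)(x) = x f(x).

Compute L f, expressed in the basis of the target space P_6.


M_x f = (1/3)x^6 - 2x^5 - 3x
θ M_x f = 2x^6 - 10x^5 - 3x
S_{1/2} (θ ∘ M_x) f = (1/32)x^6 - (5/16)x^5 - (3/2)x
θ (θ ∘ M_x) f = 12x^6 - 50x^5 - 3x
∇ (θ ∘ M_x) f = 12x^5 - 80x^4 + 140x^3 - 130x^2 + 62x - 15
D (θ ∘ M_x) f = 12x^5 - 50x^4 - 3
(θ + ∇ + D) (θ ∘ M_x) f = 12x^6 - 26x^5 - 130x^4 + 140x^3 - 130x^2 + 59x - 18
Δ (θ + ∇ + D) (θ ∘ M_x) f = 72x^5 + 50x^4 - 540x^3 - 440x^2 - 418x - 75
Δ (θ ∘ M_x) f = 12x^5 - 20x^4 - 60x^3 - 70x^2 - 38x - 11
(S_{1/2} + Δ ∘ (θ + ∇ + D) + Δ) (θ ∘ M_x) f = (1/32)x^6 + (1339/16)x^5 + 30x^4 - 600x^3 - 510x^2 - (915/2)x - 86

the image equals g(x) = (1/32)x^6 + (1339/16)x^5 + 30x^4 - 600x^3 - 510x^2 - (915/2)x - 86


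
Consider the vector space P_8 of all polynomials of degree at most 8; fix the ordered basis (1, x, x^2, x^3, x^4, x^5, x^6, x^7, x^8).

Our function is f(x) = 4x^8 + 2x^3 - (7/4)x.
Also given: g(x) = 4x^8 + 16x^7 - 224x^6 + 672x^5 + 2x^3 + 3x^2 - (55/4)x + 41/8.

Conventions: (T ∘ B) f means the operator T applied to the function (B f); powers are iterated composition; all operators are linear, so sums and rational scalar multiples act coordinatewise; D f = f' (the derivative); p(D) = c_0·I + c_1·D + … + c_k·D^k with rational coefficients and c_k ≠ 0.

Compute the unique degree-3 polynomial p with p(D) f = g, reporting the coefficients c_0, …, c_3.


c_0 = 1, c_1 = 1/2, c_2 = -1, c_3 = 1/2

D^0 f = 4x^8 + 2x^3 - (7/4)x
D^1 f = 32x^7 + 6x^2 - 7/4
D^2 f = 224x^6 + 12x
D^3 f = 1344x^5 + 12
matching coefficients of g against c_0 f + c_1 Df + … from the top degree down determines the c_i
solution: c_0 = 1, c_1 = 1/2, c_2 = -1, c_3 = 1/2


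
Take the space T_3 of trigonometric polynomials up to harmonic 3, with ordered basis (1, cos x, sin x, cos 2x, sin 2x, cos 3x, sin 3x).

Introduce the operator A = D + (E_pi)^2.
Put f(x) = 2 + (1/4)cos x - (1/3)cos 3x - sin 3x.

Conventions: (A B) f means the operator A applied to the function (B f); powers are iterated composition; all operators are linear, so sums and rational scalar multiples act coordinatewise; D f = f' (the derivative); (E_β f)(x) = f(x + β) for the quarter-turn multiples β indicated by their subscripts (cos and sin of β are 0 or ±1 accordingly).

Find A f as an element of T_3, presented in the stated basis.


D f = -(1/4)sin x - 3cos 3x + sin 3x
E_pi f = 2 - (1/4)cos x + (1/3)cos 3x + sin 3x
E_pi E_pi f = 2 + (1/4)cos x - (1/3)cos 3x - sin 3x
(D + (E_pi)^2) f = 2 + (1/4)cos x - (1/4)sin x - (10/3)cos 3x

g(x) = 2 + (1/4)cos x - (1/4)sin x - (10/3)cos 3x


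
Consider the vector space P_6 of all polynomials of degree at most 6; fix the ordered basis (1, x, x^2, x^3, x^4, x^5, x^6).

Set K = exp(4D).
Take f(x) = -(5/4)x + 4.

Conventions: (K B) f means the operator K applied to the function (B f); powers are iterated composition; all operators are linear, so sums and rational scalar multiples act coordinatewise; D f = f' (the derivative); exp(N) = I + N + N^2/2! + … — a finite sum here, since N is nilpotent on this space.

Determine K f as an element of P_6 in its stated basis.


g(x) = -(5/4)x - 1

order-1 term: -5
the series for exp(4D) f terminates at order 1
exp(4D) f = -(5/4)x - 1


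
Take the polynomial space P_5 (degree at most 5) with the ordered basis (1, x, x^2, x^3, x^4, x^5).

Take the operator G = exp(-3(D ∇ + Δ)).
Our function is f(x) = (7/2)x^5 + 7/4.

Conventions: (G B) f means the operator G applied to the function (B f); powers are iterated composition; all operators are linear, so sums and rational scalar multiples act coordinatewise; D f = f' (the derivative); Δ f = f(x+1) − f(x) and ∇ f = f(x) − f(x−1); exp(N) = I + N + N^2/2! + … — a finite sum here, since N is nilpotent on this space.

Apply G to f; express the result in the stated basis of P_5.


order-1 term: -(105/2)x^4 - 315x^3 + 210x^2 - (525/2)x + 42
order-2 term: 315x^3 + 2835x^2 + (5985/2)x - 2205/2
order-3 term: -945x^2 - 8505x - 21735/2
order-4 term: (2835/2)x + 8505
order-5 term: -1701/2
the series for exp(-3(D ∇ + Δ)) f terminates at order 5
exp(-3(D ∇ + Δ)) f = (7/2)x^5 - (105/2)x^4 + 2100x^2 - (8715/2)x - 17087/4

g(x) = (7/2)x^5 - (105/2)x^4 + 2100x^2 - (8715/2)x - 17087/4


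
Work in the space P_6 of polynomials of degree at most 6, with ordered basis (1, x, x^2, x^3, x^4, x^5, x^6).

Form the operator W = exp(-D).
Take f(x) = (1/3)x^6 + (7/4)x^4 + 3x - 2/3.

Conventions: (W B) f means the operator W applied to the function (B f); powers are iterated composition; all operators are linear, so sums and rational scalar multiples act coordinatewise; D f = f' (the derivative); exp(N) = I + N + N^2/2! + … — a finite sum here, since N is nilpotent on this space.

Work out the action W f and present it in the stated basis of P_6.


g(x) = (1/3)x^6 - 2x^5 + (27/4)x^4 - (41/3)x^3 + (31/2)x^2 - 6x - 19/12

order-1 term: -2x^5 - 7x^3 - 3
order-2 term: 5x^4 + (21/2)x^2
order-3 term: -(20/3)x^3 - 7x
order-4 term: 5x^2 + 7/4
order-5 term: -2x
order-6 term: 1/3
the series for exp(-D) f terminates at order 6
exp(-D) f = (1/3)x^6 - 2x^5 + (27/4)x^4 - (41/3)x^3 + (31/2)x^2 - 6x - 19/12


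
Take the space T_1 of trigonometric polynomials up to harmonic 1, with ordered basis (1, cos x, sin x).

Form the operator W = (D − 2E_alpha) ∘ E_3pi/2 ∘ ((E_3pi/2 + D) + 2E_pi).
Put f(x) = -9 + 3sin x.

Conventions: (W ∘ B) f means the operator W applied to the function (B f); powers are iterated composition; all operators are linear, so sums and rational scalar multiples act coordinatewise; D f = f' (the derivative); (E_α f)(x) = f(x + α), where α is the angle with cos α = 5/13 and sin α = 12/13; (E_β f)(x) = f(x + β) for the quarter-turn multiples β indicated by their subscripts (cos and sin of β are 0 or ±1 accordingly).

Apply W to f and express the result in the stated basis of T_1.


the image equals g(x) = 54 - (60/13)cos x + (66/13)sin x

E_3pi/2 f = -9 - 3cos x
D f = 3cos x
(E_3pi/2 + D) f = -9
E_pi f = -9 - 3sin x
(2E_pi) f = -18 - 6sin x
((E_3pi/2 + D) + 2E_pi) f = -27 - 6sin x
E_3pi/2 ((E_3pi/2 + D) + 2E_pi) f = -27 + 6cos x
D E_3pi/2 ((E_3pi/2 + D) + 2E_pi) f = -6sin x
E_alpha E_3pi/2 ((E_3pi/2 + D) + 2E_pi) f = -27 + (30/13)cos x - (72/13)sin x
(-2E_alpha) E_3pi/2 ((E_3pi/2 + D) + 2E_pi) f = 54 - (60/13)cos x + (144/13)sin x
(D − 2E_alpha) E_3pi/2 ((E_3pi/2 + D) + 2E_pi) f = 54 - (60/13)cos x + (66/13)sin x


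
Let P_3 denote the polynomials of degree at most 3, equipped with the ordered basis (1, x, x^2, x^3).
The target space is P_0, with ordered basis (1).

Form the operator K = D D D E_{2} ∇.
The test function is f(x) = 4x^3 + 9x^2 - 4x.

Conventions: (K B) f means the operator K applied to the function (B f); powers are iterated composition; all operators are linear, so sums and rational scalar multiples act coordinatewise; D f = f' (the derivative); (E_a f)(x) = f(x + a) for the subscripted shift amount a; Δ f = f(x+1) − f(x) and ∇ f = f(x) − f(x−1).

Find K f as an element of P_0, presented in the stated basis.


∇ f = 12x^2 + 6x - 9
E_{2} ∇ f = 12x^2 + 54x + 51
D E_{2} ∇ f = 24x + 54
D D E_{2} ∇ f = 24
D (D D) E_{2} ∇ f = 0

g(x) = 0


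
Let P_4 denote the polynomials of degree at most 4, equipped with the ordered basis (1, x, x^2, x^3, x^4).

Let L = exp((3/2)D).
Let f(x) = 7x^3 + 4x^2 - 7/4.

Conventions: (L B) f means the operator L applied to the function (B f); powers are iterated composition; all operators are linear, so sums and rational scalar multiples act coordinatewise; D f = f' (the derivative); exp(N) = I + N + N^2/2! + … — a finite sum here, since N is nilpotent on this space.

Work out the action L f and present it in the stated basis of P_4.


order-1 term: (63/2)x^2 + 12x
order-2 term: (189/4)x + 9
order-3 term: 189/8
the series for exp((3/2)D) f terminates at order 3
exp((3/2)D) f = 7x^3 + (71/2)x^2 + (237/4)x + 247/8

g(x) = 7x^3 + (71/2)x^2 + (237/4)x + 247/8


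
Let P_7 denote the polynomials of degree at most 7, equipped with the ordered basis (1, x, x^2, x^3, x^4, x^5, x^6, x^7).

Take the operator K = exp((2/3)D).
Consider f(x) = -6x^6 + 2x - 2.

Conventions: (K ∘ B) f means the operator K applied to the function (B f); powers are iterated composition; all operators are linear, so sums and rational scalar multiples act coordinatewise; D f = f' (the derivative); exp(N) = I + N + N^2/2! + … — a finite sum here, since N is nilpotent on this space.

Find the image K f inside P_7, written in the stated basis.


g(x) = -6x^6 - 24x^5 - 40x^4 - (320/9)x^3 - (160/9)x^2 - (74/27)x - 290/243

order-1 term: -24x^5 + 4/3
order-2 term: -40x^4
order-3 term: -(320/9)x^3
order-4 term: -(160/9)x^2
order-5 term: -(128/27)x
order-6 term: -128/243
the series for exp((2/3)D) f terminates at order 6
exp((2/3)D) f = -6x^6 - 24x^5 - 40x^4 - (320/9)x^3 - (160/9)x^2 - (74/27)x - 290/243


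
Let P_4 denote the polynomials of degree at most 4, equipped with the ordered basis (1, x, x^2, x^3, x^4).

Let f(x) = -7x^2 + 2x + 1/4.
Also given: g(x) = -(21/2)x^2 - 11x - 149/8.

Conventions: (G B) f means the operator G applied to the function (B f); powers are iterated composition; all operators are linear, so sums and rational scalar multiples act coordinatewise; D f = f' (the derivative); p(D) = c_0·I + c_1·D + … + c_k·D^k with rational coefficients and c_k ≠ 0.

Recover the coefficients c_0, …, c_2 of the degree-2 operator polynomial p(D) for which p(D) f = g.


D^0 f = -7x^2 + 2x + 1/4
D^1 f = -14x + 2
D^2 f = -14
matching coefficients of g against c_0 f + c_1 Df + … from the top degree down determines the c_i
solution: c_0 = 3/2, c_1 = 1, c_2 = 3/2

p(D) = (3/2)·I + D + (3/2)·D^2, i.e. c_0 = 3/2, c_1 = 1, c_2 = 3/2


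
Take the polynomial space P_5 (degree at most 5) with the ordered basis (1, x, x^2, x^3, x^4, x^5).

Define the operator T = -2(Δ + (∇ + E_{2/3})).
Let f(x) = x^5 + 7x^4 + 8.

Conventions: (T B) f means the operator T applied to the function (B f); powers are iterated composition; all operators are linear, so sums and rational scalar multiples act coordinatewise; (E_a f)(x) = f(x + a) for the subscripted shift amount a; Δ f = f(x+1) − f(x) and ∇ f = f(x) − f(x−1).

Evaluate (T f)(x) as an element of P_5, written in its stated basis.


g(x) = -2x^5 - (122/3)x^4 - (1424/9)x^3 - (2248/27)x^2 - (10576/81)x - 5596/243

Δ f = 5x^4 + 38x^3 + 52x^2 + 33x + 8
∇ f = 5x^4 + 18x^3 - 32x^2 + 23x - 6
E_{2/3} f = x^5 + (31/3)x^4 + (208/9)x^3 + (584/27)x^2 + (752/81)x + 2312/243
(∇ + E_{2/3}) f = x^5 + (46/3)x^4 + (370/9)x^3 - (280/27)x^2 + (2615/81)x + 854/243
(Δ + (∇ + E_{2/3})) f = x^5 + (61/3)x^4 + (712/9)x^3 + (1124/27)x^2 + (5288/81)x + 2798/243
(-2(Δ + (∇ + E_{2/3}))) f = -2x^5 - (122/3)x^4 - (1424/9)x^3 - (2248/27)x^2 - (10576/81)x - 5596/243


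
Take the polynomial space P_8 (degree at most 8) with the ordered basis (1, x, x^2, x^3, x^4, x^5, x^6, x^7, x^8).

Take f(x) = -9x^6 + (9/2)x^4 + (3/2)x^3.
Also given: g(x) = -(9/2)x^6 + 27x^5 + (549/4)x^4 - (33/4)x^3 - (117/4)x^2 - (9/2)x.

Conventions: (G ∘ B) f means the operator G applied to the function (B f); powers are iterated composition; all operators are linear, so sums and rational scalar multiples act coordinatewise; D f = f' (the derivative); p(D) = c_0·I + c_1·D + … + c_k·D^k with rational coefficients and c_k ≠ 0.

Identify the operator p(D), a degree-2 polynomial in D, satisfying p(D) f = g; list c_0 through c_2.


c_0 = 1/2, c_1 = -1/2, c_2 = -1/2

D^0 f = -9x^6 + (9/2)x^4 + (3/2)x^3
D^1 f = -54x^5 + 18x^3 + (9/2)x^2
D^2 f = -270x^4 + 54x^2 + 9x
matching coefficients of g against c_0 f + c_1 Df + … from the top degree down determines the c_i
solution: c_0 = 1/2, c_1 = -1/2, c_2 = -1/2


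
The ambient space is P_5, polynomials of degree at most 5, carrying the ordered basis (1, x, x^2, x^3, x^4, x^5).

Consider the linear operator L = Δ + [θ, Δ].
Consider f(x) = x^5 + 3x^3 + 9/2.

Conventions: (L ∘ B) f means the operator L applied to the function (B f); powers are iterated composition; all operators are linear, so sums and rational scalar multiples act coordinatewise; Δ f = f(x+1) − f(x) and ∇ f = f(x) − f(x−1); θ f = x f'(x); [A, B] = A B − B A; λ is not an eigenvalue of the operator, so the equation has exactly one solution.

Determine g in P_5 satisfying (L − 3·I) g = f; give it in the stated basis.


the image equals g(x) = -(1/3)x^5 + (1/9)x^3 + (20/9)x^2 + (14/9)x - 101/54

write g with unknown coordinates in the stated basis and equate coefficients in (L − 3·I) g = f
solving from the highest basis element down gives g = -(1/3)x^5 + (1/9)x^3 + (20/9)x^2 + (14/9)x - 101/54
check: L g = (10/3)x^3 + (20/3)x^2 + (14/3)x - 10/9
so L g − 3·g = x^5 + 3x^3 + 9/2 = f ✓


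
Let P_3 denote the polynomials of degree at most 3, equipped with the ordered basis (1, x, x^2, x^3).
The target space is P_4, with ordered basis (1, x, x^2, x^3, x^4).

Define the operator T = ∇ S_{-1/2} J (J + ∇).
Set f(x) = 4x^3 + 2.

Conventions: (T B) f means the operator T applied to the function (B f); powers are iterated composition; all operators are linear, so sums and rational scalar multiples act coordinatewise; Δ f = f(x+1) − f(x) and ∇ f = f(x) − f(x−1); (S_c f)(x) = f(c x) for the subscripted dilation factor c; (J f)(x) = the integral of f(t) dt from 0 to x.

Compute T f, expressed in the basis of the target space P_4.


J f = x^4 + 2x
∇ f = 12x^2 - 12x + 4
(J + ∇) f = x^4 + 12x^2 - 10x + 4
J (J + ∇) f = (1/5)x^5 + 4x^3 - 5x^2 + 4x
S_{-1/2} J (J + ∇) f = -(1/160)x^5 - (1/2)x^3 - (5/4)x^2 - 2x
∇ S_{-1/2} J (J + ∇) f = -(1/32)x^4 + (1/16)x^3 - (25/16)x^2 - (31/32)x - 201/160

the image equals g(x) = -(1/32)x^4 + (1/16)x^3 - (25/16)x^2 - (31/32)x - 201/160


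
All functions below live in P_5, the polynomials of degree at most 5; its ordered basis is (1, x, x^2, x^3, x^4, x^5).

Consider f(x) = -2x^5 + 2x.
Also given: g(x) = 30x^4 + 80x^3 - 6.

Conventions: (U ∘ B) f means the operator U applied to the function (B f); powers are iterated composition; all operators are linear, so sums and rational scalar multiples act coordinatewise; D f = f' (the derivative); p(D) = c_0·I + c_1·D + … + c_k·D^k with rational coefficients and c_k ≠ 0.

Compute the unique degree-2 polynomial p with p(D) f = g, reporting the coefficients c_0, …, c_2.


D^0 f = -2x^5 + 2x
D^1 f = -10x^4 + 2
D^2 f = -40x^3
matching coefficients of g against c_0 f + c_1 Df + … from the top degree down determines the c_i
solution: c_0 = 0, c_1 = -3, c_2 = -2

p(D) = -3·D − 2·D^2, i.e. c_0 = 0, c_1 = -3, c_2 = -2


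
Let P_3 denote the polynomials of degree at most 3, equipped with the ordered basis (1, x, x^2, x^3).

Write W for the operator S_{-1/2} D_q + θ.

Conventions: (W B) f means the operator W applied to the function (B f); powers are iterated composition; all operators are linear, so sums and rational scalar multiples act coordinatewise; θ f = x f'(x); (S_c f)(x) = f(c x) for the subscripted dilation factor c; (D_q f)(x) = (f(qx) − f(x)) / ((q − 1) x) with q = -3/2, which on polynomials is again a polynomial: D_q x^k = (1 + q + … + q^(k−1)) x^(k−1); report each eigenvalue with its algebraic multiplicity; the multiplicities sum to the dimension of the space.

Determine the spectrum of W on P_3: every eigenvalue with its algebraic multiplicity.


λ = 0 (multiplicity 1), λ = 1 (multiplicity 1), λ = 2 (multiplicity 1), λ = 3 (multiplicity 1)

image of 1: 0
image of x: x + 1
image of x^2: 2x^2 + (1/4)x
image of x^3: 3x^3 + (7/16)x^2
the matrix is upper triangular; its diagonal is (0, 1, 2, 3)
for a triangular matrix the eigenvalues are the diagonal entries, with algebraic multiplicity their repetition count


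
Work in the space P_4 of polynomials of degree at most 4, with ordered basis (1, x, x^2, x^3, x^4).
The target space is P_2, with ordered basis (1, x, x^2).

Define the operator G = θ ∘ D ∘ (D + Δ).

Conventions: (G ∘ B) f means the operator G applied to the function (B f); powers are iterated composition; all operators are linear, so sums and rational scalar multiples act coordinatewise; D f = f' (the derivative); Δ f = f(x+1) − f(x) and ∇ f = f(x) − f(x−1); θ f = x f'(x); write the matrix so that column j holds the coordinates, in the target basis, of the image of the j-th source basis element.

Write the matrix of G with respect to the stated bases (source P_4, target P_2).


the matrix is [[0, 0, 0, 0, 0]; [0, 0, 0, 12, 12]; [0, 0, 0, 0, 48]] (rows listed top to bottom)

image of 1: 0
image of x: 0
image of x^2: 0
image of x^3: 12x
image of x^4: 48x^2 + 12x
each image's coordinates form column j of the matrix


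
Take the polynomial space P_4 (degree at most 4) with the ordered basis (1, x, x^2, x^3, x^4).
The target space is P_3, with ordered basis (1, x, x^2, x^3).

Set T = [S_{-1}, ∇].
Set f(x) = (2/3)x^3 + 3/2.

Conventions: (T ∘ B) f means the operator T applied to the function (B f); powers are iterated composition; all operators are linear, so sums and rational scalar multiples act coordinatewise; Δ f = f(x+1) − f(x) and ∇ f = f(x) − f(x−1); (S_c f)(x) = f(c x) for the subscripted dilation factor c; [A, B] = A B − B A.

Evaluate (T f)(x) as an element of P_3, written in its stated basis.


the result is g(x) = 4x^2 + 4/3

∇ f = 2x^2 - 2x + 2/3
S_{-1} ∇ f = 2x^2 + 2x + 2/3
S_{-1} f = -(2/3)x^3 + 3/2
∇ S_{-1} f = -2x^2 + 2x - 2/3
[S_{-1}, ∇] f = 4x^2 + 4/3


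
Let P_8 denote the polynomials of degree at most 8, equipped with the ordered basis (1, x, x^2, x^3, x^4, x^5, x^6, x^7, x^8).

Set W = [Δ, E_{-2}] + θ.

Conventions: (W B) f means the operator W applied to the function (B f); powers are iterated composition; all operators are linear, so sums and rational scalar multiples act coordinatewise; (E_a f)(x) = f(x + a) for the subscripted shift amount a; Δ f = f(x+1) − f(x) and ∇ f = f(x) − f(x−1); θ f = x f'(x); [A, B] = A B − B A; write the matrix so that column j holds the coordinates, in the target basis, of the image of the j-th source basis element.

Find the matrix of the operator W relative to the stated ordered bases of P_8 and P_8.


image of 1: 0
image of x: x
image of x^2: 2x^2
image of x^3: 3x^3
image of x^4: 4x^4
image of x^5: 5x^5
image of x^6: 6x^6
image of x^7: 7x^7
image of x^8: 8x^8
each image's coordinates form column j of the matrix

the matrix is [[0, 0, 0, 0, 0, 0, 0, 0, 0]; [0, 1, 0, 0, 0, 0, 0, 0, 0]; [0, 0, 2, 0, 0, 0, 0, 0, 0]; [0, 0, 0, 3, 0, 0, 0, 0, 0]; [0, 0, 0, 0, 4, 0, 0, 0, 0]; [0, 0, 0, 0, 0, 5, 0, 0, 0]; [0, 0, 0, 0, 0, 0, 6, 0, 0]; [0, 0, 0, 0, 0, 0, 0, 7, 0]; [0, 0, 0, 0, 0, 0, 0, 0, 8]] (rows listed top to bottom)


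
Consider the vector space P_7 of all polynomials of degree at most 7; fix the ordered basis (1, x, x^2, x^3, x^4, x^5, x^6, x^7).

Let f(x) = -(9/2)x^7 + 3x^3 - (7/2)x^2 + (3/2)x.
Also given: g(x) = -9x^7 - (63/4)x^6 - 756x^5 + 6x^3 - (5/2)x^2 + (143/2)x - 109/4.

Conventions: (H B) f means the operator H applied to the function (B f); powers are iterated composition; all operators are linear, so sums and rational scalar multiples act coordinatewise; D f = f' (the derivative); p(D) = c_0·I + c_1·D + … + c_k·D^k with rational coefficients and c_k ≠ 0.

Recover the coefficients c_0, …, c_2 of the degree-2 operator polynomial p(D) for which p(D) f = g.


D^0 f = -(9/2)x^7 + 3x^3 - (7/2)x^2 + (3/2)x
D^1 f = -(63/2)x^6 + 9x^2 - 7x + 3/2
D^2 f = -189x^5 + 18x - 7
matching coefficients of g against c_0 f + c_1 Df + … from the top degree down determines the c_i
solution: c_0 = 2, c_1 = 1/2, c_2 = 4

c_0 = 2, c_1 = 1/2, c_2 = 4


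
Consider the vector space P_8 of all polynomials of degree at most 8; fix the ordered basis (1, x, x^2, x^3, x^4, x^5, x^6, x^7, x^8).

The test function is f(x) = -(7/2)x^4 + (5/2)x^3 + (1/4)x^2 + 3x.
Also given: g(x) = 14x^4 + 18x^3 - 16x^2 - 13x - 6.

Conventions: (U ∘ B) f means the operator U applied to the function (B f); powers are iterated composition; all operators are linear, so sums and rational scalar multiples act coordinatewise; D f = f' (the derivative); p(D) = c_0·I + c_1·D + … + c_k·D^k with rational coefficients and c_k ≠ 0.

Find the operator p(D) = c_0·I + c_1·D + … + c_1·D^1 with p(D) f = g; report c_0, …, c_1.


p(D) = -4·I − 2·D, i.e. c_0 = -4, c_1 = -2

D^0 f = -(7/2)x^4 + (5/2)x^3 + (1/4)x^2 + 3x
D^1 f = -14x^3 + (15/2)x^2 + (1/2)x + 3
matching coefficients of g against c_0 f + c_1 Df + … from the top degree down determines the c_i
solution: c_0 = -4, c_1 = -2


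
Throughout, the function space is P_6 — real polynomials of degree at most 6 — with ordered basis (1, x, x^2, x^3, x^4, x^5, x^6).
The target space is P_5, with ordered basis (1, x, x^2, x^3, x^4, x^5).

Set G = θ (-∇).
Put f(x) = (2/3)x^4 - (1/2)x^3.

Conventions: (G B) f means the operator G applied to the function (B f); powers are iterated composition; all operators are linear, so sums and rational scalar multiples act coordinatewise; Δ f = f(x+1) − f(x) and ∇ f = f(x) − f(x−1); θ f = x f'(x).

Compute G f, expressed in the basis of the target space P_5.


the image equals g(x) = -8x^3 + 11x^2 - (25/6)x

∇ f = (8/3)x^3 - (11/2)x^2 + (25/6)x - 7/6
(-∇) f = -(8/3)x^3 + (11/2)x^2 - (25/6)x + 7/6
θ (-∇) f = -8x^3 + 11x^2 - (25/6)x


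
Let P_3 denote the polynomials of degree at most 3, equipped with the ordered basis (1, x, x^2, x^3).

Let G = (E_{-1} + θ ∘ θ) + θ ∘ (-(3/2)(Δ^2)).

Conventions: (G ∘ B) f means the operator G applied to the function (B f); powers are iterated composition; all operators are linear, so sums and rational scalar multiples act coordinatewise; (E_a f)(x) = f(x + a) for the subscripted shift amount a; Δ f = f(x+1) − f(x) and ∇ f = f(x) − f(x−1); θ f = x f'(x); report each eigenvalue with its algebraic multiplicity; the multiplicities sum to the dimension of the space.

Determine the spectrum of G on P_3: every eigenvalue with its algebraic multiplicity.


image of 1: 1
image of x: 2x - 1
image of x^2: 5x^2 - 2x + 1
image of x^3: 10x^3 - 3x^2 - 6x - 1
the matrix is upper triangular; its diagonal is (1, 2, 5, 10)
for a triangular matrix the eigenvalues are the diagonal entries, with algebraic multiplicity their repetition count

λ = 1 (multiplicity 1), λ = 2 (multiplicity 1), λ = 5 (multiplicity 1), λ = 10 (multiplicity 1)


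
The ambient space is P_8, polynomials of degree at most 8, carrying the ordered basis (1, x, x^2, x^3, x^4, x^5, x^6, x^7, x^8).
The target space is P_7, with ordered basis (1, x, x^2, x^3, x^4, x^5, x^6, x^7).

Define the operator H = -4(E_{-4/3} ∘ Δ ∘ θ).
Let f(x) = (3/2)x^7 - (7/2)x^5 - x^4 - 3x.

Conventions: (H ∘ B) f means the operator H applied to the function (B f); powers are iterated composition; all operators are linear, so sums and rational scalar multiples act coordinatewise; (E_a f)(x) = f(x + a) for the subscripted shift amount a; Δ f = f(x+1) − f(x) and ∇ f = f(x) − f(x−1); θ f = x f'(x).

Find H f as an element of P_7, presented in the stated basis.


the image equals g(x) = -294x^6 + 1470x^5 - 3080x^4 + (31726/9)x^3 - (20158/9)x^2 + (18872/27)x - 14168/243

θ f = (21/2)x^7 - (35/2)x^5 - 4x^4 - 3x
Δ θ f = (147/2)x^6 + (441/2)x^5 + 280x^4 + (353/2)x^3 + (43/2)x^2 - 30x - 14
E_{-4/3} (Δ ∘ θ) f = (147/2)x^6 - (735/2)x^5 + 770x^4 - (15863/18)x^3 + (10079/18)x^2 - (4718/27)x + 3542/243
(-4(E_{-4/3} ∘ Δ ∘ θ)) f = -294x^6 + 1470x^5 - 3080x^4 + (31726/9)x^3 - (20158/9)x^2 + (18872/27)x - 14168/243


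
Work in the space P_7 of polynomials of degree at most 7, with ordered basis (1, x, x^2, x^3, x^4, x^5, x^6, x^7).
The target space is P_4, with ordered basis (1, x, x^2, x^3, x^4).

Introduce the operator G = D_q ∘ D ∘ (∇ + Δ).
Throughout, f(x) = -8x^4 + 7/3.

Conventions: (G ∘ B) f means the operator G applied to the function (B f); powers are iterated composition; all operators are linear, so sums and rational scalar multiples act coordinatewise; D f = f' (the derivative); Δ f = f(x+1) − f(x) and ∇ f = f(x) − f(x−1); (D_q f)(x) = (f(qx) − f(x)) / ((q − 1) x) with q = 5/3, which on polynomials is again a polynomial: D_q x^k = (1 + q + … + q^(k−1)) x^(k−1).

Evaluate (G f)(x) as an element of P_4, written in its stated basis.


g(x) = -512x

∇ f = -32x^3 + 48x^2 - 32x + 8
Δ f = -32x^3 - 48x^2 - 32x - 8
(∇ + Δ) f = -64x^3 - 64x
D (∇ + Δ) f = -192x^2 - 64
D_q D (∇ + Δ) f = -512x


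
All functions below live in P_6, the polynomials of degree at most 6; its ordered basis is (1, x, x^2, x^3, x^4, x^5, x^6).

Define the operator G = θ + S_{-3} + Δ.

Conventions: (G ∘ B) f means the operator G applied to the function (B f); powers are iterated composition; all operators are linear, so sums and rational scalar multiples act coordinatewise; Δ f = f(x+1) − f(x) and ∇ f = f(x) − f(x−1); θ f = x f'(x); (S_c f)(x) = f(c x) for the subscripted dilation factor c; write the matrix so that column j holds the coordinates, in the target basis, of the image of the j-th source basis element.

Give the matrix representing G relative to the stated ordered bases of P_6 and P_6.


image of 1: 1
image of x: -2x + 1
image of x^2: 11x^2 + 2x + 1
image of x^3: -24x^3 + 3x^2 + 3x + 1
image of x^4: 85x^4 + 4x^3 + 6x^2 + 4x + 1
image of x^5: -238x^5 + 5x^4 + 10x^3 + 10x^2 + 5x + 1
image of x^6: 735x^6 + 6x^5 + 15x^4 + 20x^3 + 15x^2 + 6x + 1
each image's coordinates form column j of the matrix

the matrix is [[1, 1, 1, 1, 1, 1, 1]; [0, -2, 2, 3, 4, 5, 6]; [0, 0, 11, 3, 6, 10, 15]; [0, 0, 0, -24, 4, 10, 20]; [0, 0, 0, 0, 85, 5, 15]; [0, 0, 0, 0, 0, -238, 6]; [0, 0, 0, 0, 0, 0, 735]] (rows listed top to bottom)


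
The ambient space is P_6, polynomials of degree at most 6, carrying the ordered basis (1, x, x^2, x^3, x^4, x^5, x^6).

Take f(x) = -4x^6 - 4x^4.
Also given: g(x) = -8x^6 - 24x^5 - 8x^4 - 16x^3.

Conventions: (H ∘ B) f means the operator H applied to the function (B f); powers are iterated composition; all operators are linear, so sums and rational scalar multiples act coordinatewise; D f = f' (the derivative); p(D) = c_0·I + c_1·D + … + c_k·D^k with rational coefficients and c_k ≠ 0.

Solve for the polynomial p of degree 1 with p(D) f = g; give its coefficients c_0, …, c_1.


D^0 f = -4x^6 - 4x^4
D^1 f = -24x^5 - 16x^3
matching coefficients of g against c_0 f + c_1 Df + … from the top degree down determines the c_i
solution: c_0 = 2, c_1 = 1

p(D) = 2·I + D, i.e. c_0 = 2, c_1 = 1


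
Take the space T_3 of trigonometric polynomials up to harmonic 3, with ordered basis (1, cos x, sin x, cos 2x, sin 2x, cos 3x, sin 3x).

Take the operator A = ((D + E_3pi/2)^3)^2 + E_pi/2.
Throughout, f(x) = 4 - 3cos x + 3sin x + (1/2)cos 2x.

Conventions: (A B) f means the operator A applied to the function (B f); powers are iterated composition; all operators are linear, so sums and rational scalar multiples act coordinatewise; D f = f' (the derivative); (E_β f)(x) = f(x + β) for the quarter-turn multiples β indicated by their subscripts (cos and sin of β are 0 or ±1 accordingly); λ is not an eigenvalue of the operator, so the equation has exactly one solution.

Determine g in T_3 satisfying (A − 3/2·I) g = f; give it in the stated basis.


g(x) = 8 + (6/13)cos x - (30/13)sin x + (229/60185)cos 2x - (88/60185)sin 2x

write g with unknown coordinates in the stated basis and equate coefficients in (A − 3/2·I) g = f
solving from the highest basis element down gives g = 8 + (6/13)cos x - (30/13)sin x + (229/60185)cos 2x - (88/60185)sin 2x
check: A g = 16 - (30/13)cos x - (6/13)sin x + (30436/60185)cos 2x - (132/60185)sin 2x
so A g − 3/2·g = 4 - 3cos x + 3sin x + (1/2)cos 2x = f ✓


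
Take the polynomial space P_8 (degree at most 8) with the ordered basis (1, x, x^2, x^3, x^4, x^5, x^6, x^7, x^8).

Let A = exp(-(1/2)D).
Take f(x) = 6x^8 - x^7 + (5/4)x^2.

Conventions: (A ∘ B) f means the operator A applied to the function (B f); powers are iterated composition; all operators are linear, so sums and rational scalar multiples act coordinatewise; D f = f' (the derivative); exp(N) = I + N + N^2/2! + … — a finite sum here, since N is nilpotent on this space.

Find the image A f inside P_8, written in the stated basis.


order-1 term: -24x^7 + (7/2)x^6 - (5/4)x
order-2 term: 42x^6 - (21/4)x^5 + 5/16
order-3 term: -42x^5 + (35/8)x^4
order-4 term: (105/4)x^4 - (35/16)x^3
order-5 term: -(21/2)x^3 + (21/32)x^2
order-6 term: (21/8)x^2 - (7/64)x
order-7 term: -(3/8)x + 1/128
order-8 term: 3/128
the series for exp(-(1/2)D) f terminates at order 8
exp(-(1/2)D) f = 6x^8 - 25x^7 + (91/2)x^6 - (189/4)x^5 + (245/8)x^4 - (203/16)x^3 + (145/32)x^2 - (111/64)x + 11/32

the image equals g(x) = 6x^8 - 25x^7 + (91/2)x^6 - (189/4)x^5 + (245/8)x^4 - (203/16)x^3 + (145/32)x^2 - (111/64)x + 11/32


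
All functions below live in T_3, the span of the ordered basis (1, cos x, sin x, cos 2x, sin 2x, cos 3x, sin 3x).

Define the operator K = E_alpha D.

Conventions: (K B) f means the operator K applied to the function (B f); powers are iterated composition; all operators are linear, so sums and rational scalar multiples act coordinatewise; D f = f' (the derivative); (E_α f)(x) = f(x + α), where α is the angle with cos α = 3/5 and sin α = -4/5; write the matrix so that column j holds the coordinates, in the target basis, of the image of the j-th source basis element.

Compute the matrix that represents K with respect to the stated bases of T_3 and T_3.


the matrix is [[0, 0, 0, 0, 0, 0, 0]; [0, 4/5, 3/5, 0, 0, 0, 0]; [0, -3/5, 4/5, 0, 0, 0, 0]; [0, 0, 0, 48/25, -14/25, 0, 0]; [0, 0, 0, 14/25, 48/25, 0, 0]; [0, 0, 0, 0, 0, 132/125, -351/125]; [0, 0, 0, 0, 0, 351/125, 132/125]] (rows listed top to bottom)

image of 1: 0
image of cos x: (4/5)cos x - (3/5)sin x
image of sin x: (3/5)cos x + (4/5)sin x
image of cos 2x: (48/25)cos 2x + (14/25)sin 2x
image of sin 2x: -(14/25)cos 2x + (48/25)sin 2x
image of cos 3x: (132/125)cos 3x + (351/125)sin 3x
image of sin 3x: -(351/125)cos 3x + (132/125)sin 3x
each image's coordinates form column j of the matrix


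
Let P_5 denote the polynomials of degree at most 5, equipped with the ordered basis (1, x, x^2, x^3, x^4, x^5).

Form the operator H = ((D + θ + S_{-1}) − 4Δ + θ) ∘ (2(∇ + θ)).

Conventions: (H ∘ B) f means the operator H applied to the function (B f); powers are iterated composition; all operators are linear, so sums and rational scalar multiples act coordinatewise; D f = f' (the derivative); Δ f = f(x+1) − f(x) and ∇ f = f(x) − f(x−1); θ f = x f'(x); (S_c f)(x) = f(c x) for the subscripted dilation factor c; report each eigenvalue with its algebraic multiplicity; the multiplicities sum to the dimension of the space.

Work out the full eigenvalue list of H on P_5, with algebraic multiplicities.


λ = 0 (multiplicity 1), λ = 2 (multiplicity 1), λ = 20 (multiplicity 1), λ = 30 (multiplicity 1), λ = 72 (multiplicity 1), λ = 90 (multiplicity 1)

image of 1: 0
image of x: 2x - 4
image of x^2: 20x^2 - 20x - 30
image of x^3: 30x^3 - 24x^2 - 114x - 28
image of x^4: 72x^4 - 56x^3 - 324x^2 - 144x - 42
image of x^5: 90x^5 - 60x^4 - 620x^3 - 360x^2 - 250x - 48
the matrix is upper triangular; its diagonal is (0, 2, 20, 30, 72, 90)
for a triangular matrix the eigenvalues are the diagonal entries, with algebraic multiplicity their repetition count


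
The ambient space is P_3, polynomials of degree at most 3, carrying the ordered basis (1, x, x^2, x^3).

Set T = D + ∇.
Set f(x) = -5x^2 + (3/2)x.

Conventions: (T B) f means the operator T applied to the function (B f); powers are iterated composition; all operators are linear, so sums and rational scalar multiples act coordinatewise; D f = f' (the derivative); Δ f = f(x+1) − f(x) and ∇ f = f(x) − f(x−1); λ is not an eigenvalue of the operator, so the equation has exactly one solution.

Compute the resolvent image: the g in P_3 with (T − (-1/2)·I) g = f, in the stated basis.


the result is g(x) = -10x^2 + 83x - 352

write g with unknown coordinates in the stated basis and equate coefficients in (T − (-1/2)·I) g = f
solving from the highest basis element down gives g = -10x^2 + 83x - 352
check: T g = -40x + 176
so T g − (-1/2)·g = -5x^2 + (3/2)x = f ✓


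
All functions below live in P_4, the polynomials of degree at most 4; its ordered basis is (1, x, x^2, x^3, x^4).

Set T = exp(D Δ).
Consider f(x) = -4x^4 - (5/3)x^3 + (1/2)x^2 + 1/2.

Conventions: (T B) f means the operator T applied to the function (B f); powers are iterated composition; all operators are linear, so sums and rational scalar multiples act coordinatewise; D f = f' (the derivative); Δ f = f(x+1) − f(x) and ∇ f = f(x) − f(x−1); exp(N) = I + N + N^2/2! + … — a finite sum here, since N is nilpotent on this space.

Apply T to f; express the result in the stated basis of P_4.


order-1 term: -48x^2 - 58x - 20
order-2 term: -48
the series for exp(D Δ) f terminates at order 2
exp(D Δ) f = -4x^4 - (5/3)x^3 - (95/2)x^2 - 58x - 135/2

the result is g(x) = -4x^4 - (5/3)x^3 - (95/2)x^2 - 58x - 135/2


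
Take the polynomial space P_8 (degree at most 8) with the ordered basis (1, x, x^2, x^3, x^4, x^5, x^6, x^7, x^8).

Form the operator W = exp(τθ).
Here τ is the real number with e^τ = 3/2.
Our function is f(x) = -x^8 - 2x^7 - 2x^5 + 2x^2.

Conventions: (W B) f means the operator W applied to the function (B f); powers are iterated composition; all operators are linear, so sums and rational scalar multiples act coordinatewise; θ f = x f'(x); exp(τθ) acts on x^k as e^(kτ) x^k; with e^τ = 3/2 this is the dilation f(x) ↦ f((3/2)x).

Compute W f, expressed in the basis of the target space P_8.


the result is g(x) = -(6561/256)x^8 - (2187/64)x^7 - (243/16)x^5 + (9/2)x^2

exp(τθ) x^k = e^(kτ) x^k; with e^τ = 3/2 this sends x^k to (3/2)^k x^k
x^2 ↦ 9/4 x^2
x^5 ↦ 243/32 x^5
x^7 ↦ 2187/128 x^7
x^8 ↦ 6561/256 x^8
applying this coordinatewise to f: exp(τθ) f = -(6561/256)x^8 - (2187/64)x^7 - (243/16)x^5 + (9/2)x^2
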